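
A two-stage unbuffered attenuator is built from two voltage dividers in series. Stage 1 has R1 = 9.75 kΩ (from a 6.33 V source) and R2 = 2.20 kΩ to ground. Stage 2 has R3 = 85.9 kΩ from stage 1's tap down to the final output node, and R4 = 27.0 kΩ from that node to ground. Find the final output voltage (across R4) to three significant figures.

Stage 2 presents R3+R4 = 112.9 kΩ as a load on stage 1's tap.
Stage 1's lower leg becomes R2‖(R3+R4) = 2.158 kΩ, so V_mid = 6.33 × 2.158/11.91 = 1.147 V.
Stage 2 is itself unloaded: V_out = V_mid × R4/(R3+R4) = 1.147 × 27.0/112.9 = 0.274 V.

V_out ≈ 0.274 V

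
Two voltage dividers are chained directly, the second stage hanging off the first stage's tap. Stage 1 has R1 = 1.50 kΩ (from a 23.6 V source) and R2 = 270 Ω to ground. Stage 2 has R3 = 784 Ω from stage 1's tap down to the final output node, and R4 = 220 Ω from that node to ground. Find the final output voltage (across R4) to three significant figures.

Stage 2 presents R3+R4 = 1004 Ω as a load on stage 1's tap.
Stage 1's lower leg becomes R2‖(R3+R4) = 212.8 Ω, so V_mid = 23.6 × 212.8/1713 = 2.932 V.
Stage 2 is itself unloaded: V_out = V_mid × R4/(R3+R4) = 2.932 × 220/1004 = 0.642 V.

V_out ≈ 0.642 V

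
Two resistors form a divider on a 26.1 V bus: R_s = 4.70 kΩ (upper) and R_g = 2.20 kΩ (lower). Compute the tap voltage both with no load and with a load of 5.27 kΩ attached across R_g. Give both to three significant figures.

Open-circuit: V = 26.1 × 2.20/(4.70 + 2.20) = 8.32 V.
With the load, R_g becomes R_g‖R_L = 1.552 kΩ, so V = 26.1 × 1.552/6.252 = 6.48 V.

Unloaded: 8.32 V; loaded: 6.48 V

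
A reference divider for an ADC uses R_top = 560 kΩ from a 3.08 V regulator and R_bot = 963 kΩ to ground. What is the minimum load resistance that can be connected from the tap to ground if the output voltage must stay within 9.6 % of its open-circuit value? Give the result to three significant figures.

Output resistance R_th = R_top‖R_bot = (560 × 963)/1523 = 354.1 kΩ.
The fractional drop is R_th/(R_th + R_L); requiring this ≤ 0.0960 gives R_L ≥ R_th(1/0.0960 − 1) = 354.1 × 9.417 = 3.33 MΩ.

R_L(min) ≈ 3.33 MΩ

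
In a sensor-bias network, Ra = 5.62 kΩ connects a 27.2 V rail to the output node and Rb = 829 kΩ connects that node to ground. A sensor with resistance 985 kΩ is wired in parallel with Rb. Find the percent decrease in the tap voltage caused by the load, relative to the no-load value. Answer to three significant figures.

0.564 %

The divider's output (Thévenin) resistance is Ra‖Rb = 5.582 kΩ.
Fractional drop under load = R_th/(R_th + R_L) = 5.582 / (5.582 + 985) = 0.005635.
So the output falls by 0.564 %.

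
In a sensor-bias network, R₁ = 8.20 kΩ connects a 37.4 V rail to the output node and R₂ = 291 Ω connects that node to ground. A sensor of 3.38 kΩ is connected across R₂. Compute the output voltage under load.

V_out ≈ 1.18 V

The load sits in parallel with R₂: R₂‖R_L = (291 × 3380) / (291 + 3380) = 267.9 Ω.
V_out = 37.4 × 267.9 / (8200 + 267.9) = 37.4 × 267.9/8468 = 1.18 V.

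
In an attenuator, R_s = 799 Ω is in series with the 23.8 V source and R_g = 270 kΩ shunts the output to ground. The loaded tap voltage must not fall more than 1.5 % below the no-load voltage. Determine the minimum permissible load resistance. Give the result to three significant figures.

R_L(min) ≈ 52.3 kΩ

Output resistance R_th = R_s‖R_g = (799 × 270000)/270800 = 796.6 Ω.
The fractional drop is R_th/(R_th + R_L); requiring this ≤ 0.0150 gives R_L ≥ R_th(1/0.0150 − 1) = 796.6 × 65.67 = 52.3 kΩ.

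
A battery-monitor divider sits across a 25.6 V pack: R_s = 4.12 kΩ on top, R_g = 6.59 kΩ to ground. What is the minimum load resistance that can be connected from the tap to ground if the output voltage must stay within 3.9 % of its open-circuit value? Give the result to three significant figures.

Output resistance R_th = R_s‖R_g = (4.12 × 6.59)/10.71 = 2.535 kΩ.
The fractional drop is R_th/(R_th + R_L); requiring this ≤ 0.0390 gives R_L ≥ R_th(1/0.0390 − 1) = 2.535 × 24.64 = 62.5 kΩ.

R_L(min) ≈ 62.5 kΩ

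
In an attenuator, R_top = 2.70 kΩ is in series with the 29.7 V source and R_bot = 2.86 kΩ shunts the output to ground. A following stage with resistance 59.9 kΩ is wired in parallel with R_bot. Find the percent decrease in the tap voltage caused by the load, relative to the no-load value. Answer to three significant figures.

The divider's output (Thévenin) resistance is R_top‖R_bot = 1.389 kΩ.
Fractional drop under load = R_th/(R_th + R_L) = 1.389 / (1.389 + 59.9) = 0.02266.
So the output falls by 2.27 %.

2.27 %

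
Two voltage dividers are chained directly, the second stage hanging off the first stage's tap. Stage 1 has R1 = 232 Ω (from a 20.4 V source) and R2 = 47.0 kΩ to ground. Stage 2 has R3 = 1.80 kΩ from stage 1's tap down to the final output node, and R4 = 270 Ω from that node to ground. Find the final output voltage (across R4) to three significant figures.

Stage 2 presents R3+R4 = 2070 Ω as a load on stage 1's tap.
Stage 1's lower leg becomes R2‖(R3+R4) = 1983 Ω, so V_mid = 20.4 × 1983/2215 = 18.26 V.
Stage 2 is itself unloaded: V_out = V_mid × R4/(R3+R4) = 18.26 × 270/2070 = 2.38 V.

V_out ≈ 2.38 V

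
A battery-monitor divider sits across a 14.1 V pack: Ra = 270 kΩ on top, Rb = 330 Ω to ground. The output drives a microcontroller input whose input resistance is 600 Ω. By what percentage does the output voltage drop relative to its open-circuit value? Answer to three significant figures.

35.5 %

Unloaded V = 14.1 × 330/270300 = 0.01721 V.
Loaded: Rb‖R_L = 212.9 Ω, giving V = 14.1 × 212.9/270200 = 0.01111 V.
Drop = (0.01721 − 0.01111) / 0.01721 = 35.5 %.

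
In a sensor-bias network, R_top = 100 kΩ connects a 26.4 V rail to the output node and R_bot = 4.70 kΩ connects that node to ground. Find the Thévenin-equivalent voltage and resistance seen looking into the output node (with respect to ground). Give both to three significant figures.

V_th is the open-circuit tap voltage: 26.4 × 4.70/(100 + 4.70) = 1.19 V.
With the supply zeroed, R_top and R_bot appear in parallel from the tap: R_th = R_top‖R_bot = (100 × 4.70)/104.7 = 4.49 kΩ.

V_th = 1.19 V, R_th = 4.49 kΩ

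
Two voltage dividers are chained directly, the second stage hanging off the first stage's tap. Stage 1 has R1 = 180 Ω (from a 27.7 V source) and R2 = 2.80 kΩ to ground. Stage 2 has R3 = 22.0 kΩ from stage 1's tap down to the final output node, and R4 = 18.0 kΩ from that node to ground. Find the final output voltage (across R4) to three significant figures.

V_out ≈ 11.7 V

Stage 2 presents R3+R4 = 40000 Ω as a load on stage 1's tap.
Stage 1's lower leg becomes R2‖(R3+R4) = 2617 Ω, so V_mid = 27.7 × 2617/2797 = 25.92 V.
Stage 2 is itself unloaded: V_out = V_mid × R4/(R3+R4) = 25.92 × 18000/40000 = 11.7 V.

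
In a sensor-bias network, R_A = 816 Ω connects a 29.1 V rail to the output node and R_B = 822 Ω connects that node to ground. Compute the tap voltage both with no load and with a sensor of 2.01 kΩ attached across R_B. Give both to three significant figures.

Open-circuit: V = 29.1 × 822/(816 + 822) = 14.6 V.
With the load, R_B becomes R_B‖R_L = 583.4 Ω, so V = 29.1 × 583.4/1399 = 12.1 V.

Unloaded: 14.6 V; loaded: 12.1 V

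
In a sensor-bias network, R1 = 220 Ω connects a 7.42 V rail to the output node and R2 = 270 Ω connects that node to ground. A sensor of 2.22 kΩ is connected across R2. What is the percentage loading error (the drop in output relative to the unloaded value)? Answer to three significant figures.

The divider's output (Thévenin) resistance is R1‖R2 = 121.2 Ω.
Fractional drop under load = R_th/(R_th + R_L) = 121.2 / (121.2 + 2220) = 0.05178.
So the output falls by 5.18 %.

5.18 %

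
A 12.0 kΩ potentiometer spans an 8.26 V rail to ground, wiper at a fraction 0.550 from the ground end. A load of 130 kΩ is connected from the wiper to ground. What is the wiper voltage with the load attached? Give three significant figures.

The wiper splits the pot into (1−α)R = 5.400 kΩ above and αR = 6.600 kΩ below.
Lower section ‖ load = 6.281 kΩ.
V_wiper = 8.26 × 6.281/(5.400 + 6.281) = 4.44 V.

V ≈ 4.44 V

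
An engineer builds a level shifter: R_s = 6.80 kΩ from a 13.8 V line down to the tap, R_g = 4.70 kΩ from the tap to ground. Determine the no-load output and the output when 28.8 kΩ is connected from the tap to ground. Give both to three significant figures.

Open-circuit: V = 13.8 × 4.70/(6.80 + 4.70) = 5.64 V.
With the load, R_g becomes R_g‖R_L = 4.041 kΩ, so V = 13.8 × 4.041/10.84 = 5.14 V.

Unloaded: 5.64 V; loaded: 5.14 V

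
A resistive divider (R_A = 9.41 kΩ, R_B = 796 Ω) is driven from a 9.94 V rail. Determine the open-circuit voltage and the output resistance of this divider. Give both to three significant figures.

V_th = 0.775 V, R_th = 734 Ω

V_th is the open-circuit tap voltage: 9.94 × 796/(9410 + 796) = 0.775 V.
With the supply zeroed, R_A and R_B appear in parallel from the tap: R_th = R_A‖R_B = (9410 × 796)/10210 = 734 Ω.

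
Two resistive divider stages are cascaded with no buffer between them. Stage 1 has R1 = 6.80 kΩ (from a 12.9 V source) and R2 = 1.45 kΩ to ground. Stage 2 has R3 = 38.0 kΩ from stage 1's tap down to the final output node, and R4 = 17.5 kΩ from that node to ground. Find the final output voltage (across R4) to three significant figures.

V_out ≈ 0.700 V

Stage 2 presents R3+R4 = 55.50 kΩ as a load on stage 1's tap.
Stage 1's lower leg becomes R2‖(R3+R4) = 1.413 kΩ, so V_mid = 12.9 × 1.413/8.213 = 2.219 V.
Stage 2 is itself unloaded: V_out = V_mid × R4/(R3+R4) = 2.219 × 17.5/55.50 = 0.700 V.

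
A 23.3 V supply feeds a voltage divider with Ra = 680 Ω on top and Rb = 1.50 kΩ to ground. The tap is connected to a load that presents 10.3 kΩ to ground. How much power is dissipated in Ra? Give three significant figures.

P ≈ 93.3 mW

Total resistance from the source is Ra + (Rb‖R_L) = 1989 Ω, so I = 23.3/1989 Ω = 11.71 mA.
P = I²·Ra = (11.71 mA)² × 680 Ω = 93.3 mW.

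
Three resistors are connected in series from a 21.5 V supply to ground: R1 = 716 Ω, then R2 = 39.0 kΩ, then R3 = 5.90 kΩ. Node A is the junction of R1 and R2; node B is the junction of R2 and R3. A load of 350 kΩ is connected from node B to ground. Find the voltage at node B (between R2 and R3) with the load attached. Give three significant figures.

V ≈ 2.74 V

At node B, R3 is in parallel with the load: R3‖R_L = 5802 Ω.
Below node A the resistance is R2 + (R3‖R_L) = 44800 Ω, so V_A = 21.5 × 44800/45520 = 21.16 V.
Then V_B = V_A × (R3‖R_L)/(R2 + R3‖R_L) = 21.16 × 5802/44800 = 2.74 V.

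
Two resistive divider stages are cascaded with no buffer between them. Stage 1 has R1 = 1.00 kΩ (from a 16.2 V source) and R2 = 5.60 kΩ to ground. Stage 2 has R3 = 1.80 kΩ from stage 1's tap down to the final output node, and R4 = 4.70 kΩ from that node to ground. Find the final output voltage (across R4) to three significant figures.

Stage 2 presents R3+R4 = 6.500 kΩ as a load on stage 1's tap.
Stage 1's lower leg becomes R2‖(R3+R4) = 3.008 kΩ, so V_mid = 16.2 × 3.008/4.008 = 12.16 V.
Stage 2 is itself unloaded: V_out = V_mid × R4/(R3+R4) = 12.16 × 4.70/6.500 = 8.79 V.

V_out ≈ 8.79 V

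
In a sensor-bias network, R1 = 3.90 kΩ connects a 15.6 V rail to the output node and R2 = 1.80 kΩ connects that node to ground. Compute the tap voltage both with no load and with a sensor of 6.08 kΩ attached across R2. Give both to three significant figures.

Open-circuit: V = 15.6 × 1.80/(3.90 + 1.80) = 4.93 V.
With the load, R2 becomes R2‖R_L = 1.389 kΩ, so V = 15.6 × 1.389/5.289 = 4.10 V.

Unloaded: 4.93 V; loaded: 4.10 V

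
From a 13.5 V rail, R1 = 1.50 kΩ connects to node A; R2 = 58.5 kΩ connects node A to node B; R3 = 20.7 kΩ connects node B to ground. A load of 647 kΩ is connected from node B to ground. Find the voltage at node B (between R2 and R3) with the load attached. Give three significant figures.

V ≈ 3.38 V

At node B, R3 is in parallel with the load: R3‖R_L = 20.06 kΩ.
Below node A the resistance is R2 + (R3‖R_L) = 78.56 kΩ, so V_A = 13.5 × 78.56/80.06 = 13.25 V.
Then V_B = V_A × (R3‖R_L)/(R2 + R3‖R_L) = 13.25 × 20.06/78.56 = 3.38 V.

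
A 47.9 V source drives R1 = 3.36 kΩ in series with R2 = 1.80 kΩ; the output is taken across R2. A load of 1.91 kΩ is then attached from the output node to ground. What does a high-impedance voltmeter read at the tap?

V_out ≈ 10.4 V

The load sits in parallel with R2: R2‖R_L = (1.80 × 1.91) / (1.80 + 1.91) = 0.9267 kΩ.
V_out = 47.9 × 0.9267 / (3.36 + 0.9267) = 47.9 × 0.9267/4.287 = 10.4 V.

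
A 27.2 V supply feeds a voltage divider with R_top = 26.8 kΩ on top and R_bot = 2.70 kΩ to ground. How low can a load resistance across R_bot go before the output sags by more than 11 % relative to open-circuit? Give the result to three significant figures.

Output resistance R_th = R_top‖R_bot = (26.8 × 2.70)/29.50 = 2.453 kΩ.
The fractional drop is R_th/(R_th + R_L); requiring this ≤ 0.110 gives R_L ≥ R_th(1/0.110 − 1) = 2.453 × 8.091 = 19.8 kΩ.

R_L(min) ≈ 19.8 kΩ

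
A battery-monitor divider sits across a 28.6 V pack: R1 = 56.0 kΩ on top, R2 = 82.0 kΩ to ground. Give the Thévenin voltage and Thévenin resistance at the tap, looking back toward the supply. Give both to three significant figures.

V_th is the open-circuit tap voltage: 28.6 × 82.0/(56.0 + 82.0) = 17.0 V.
With the supply zeroed, R1 and R2 appear in parallel from the tap: R_th = R1‖R2 = (56.0 × 82.0)/138.0 = 33.3 kΩ.

V_th = 17.0 V, R_th = 33.3 kΩ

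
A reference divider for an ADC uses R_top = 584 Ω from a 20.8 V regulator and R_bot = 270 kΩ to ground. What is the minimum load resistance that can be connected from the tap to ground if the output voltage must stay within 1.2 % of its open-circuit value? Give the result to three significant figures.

Output resistance R_th = R_top‖R_bot = (584 × 270000)/270600 = 582.7 Ω.
The fractional drop is R_th/(R_th + R_L); requiring this ≤ 0.0120 gives R_L ≥ R_th(1/0.0120 − 1) = 582.7 × 82.33 = 48.0 kΩ.

R_L(min) ≈ 48.0 kΩ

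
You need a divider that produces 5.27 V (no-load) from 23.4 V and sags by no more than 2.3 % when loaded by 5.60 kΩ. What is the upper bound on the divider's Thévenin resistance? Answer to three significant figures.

Loading drop = R_th/(R_th + R_L) ≤ 0.0230, so R_th ≤ R_L · ε/(1−ε) = 5.60 kΩ × 0.0230/0.9770 = 132 Ω.
(Any R1, R2 with R2/(R1+R2) = 0.225 and R1‖R2 ≤ 132 Ω will meet the spec.)

R_th ≤ 132 Ω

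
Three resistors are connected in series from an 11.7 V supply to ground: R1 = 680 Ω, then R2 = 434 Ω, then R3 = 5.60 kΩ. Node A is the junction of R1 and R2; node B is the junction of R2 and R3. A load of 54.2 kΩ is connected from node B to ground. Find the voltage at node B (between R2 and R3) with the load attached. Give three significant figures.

V ≈ 9.59 V

At node B, R3 is in parallel with the load: R3‖R_L = 5076 Ω.
Below node A the resistance is R2 + (R3‖R_L) = 5510 Ω, so V_A = 11.7 × 5510/6190 = 10.41 V.
Then V_B = V_A × (R3‖R_L)/(R2 + R3‖R_L) = 10.41 × 5076/5510 = 9.59 V.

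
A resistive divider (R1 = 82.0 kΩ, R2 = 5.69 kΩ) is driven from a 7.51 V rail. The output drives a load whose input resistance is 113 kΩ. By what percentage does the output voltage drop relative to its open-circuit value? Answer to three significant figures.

4.50 %

The divider's output (Thévenin) resistance is R1‖R2 = 5.321 kΩ.
Fractional drop under load = R_th/(R_th + R_L) = 5.321 / (5.321 + 113) = 0.04497.
So the output falls by 4.50 %.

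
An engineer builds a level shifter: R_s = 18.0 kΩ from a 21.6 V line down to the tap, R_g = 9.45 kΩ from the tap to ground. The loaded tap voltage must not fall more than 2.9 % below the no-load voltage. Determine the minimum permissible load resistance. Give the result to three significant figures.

R_L(min) ≈ 207 kΩ

Output resistance R_th = R_s‖R_g = (18.0 × 9.45)/27.45 = 6.197 kΩ.
The fractional drop is R_th/(R_th + R_L); requiring this ≤ 0.0290 gives R_L ≥ R_th(1/0.0290 − 1) = 6.197 × 33.48 = 207 kΩ.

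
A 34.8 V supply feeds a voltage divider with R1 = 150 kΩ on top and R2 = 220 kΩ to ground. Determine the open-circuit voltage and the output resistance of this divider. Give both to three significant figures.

V_th is the open-circuit tap voltage: 34.8 × 220/(150 + 220) = 20.7 V.
With the supply zeroed, R1 and R2 appear in parallel from the tap: R_th = R1‖R2 = (150 × 220)/370.0 = 89.2 kΩ.

V_th = 20.7 V, R_th = 89.2 kΩ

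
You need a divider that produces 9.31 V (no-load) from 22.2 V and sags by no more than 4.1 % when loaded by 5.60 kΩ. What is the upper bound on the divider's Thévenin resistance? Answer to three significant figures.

Loading drop = R_th/(R_th + R_L) ≤ 0.0410, so R_th ≤ R_L · ε/(1−ε) = 5.60 kΩ × 0.0410/0.9590 = 239 Ω.
(Any R1, R2 with R2/(R1+R2) = 0.419 and R1‖R2 ≤ 239 Ω will meet the spec.)

R_th ≤ 239 Ω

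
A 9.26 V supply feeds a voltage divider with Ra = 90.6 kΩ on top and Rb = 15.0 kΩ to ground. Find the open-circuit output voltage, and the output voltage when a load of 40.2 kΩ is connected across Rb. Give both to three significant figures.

Open-circuit: V = 9.26 × 15.0/(90.6 + 15.0) = 1.32 V.
With the load, Rb becomes Rb‖R_L = 10.92 kΩ, so V = 9.26 × 10.92/101.5 = 0.996 V.

Unloaded: 1.32 V; loaded: 0.996 V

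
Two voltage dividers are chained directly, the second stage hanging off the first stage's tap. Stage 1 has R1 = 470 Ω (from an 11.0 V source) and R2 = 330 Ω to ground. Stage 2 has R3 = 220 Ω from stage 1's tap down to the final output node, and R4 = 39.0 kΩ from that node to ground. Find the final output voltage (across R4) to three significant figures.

V_out ≈ 4.49 V

Stage 2 presents R3+R4 = 39220 Ω as a load on stage 1's tap.
Stage 1's lower leg becomes R2‖(R3+R4) = 327.2 Ω, so V_mid = 11.0 × 327.2/797.2 = 4.515 V.
Stage 2 is itself unloaded: V_out = V_mid × R4/(R3+R4) = 4.515 × 39000/39220 = 4.49 V.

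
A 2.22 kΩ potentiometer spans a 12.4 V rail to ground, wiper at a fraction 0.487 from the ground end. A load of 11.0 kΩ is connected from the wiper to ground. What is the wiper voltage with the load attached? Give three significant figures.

V ≈ 5.75 V

The wiper splits the pot into (1−α)R = 1.139 kΩ above and αR = 1.081 kΩ below.
Lower section ‖ load = 0.9844 kΩ.
V_wiper = 12.4 × 0.9844/(1.139 + 0.9844) = 5.75 V.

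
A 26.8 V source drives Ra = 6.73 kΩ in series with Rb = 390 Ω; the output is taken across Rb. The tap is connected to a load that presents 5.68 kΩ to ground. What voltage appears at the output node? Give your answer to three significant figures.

V_out ≈ 1.38 V

The load sits in parallel with Rb: Rb‖R_L = (390 × 5680) / (390 + 5680) = 364.9 Ω.
V_out = 26.8 × 364.9 / (6730 + 364.9) = 26.8 × 364.9/7095 = 1.38 V.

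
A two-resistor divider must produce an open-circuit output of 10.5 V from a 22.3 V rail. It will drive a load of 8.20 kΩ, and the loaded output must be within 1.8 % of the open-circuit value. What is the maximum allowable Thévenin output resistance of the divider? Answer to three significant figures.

Loading drop = R_th/(R_th + R_L) ≤ 0.0180, so R_th ≤ R_L · ε/(1−ε) = 8.20 kΩ × 0.0180/0.9820 = 150 Ω.
(Any R1, R2 with R2/(R1+R2) = 0.471 and R1‖R2 ≤ 150 Ω will meet the spec.)

R_th ≤ 150 Ω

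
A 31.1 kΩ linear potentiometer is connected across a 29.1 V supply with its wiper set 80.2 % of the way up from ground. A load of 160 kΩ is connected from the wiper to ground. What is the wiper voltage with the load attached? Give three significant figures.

V ≈ 22.6 V

The wiper splits the pot into (1−α)R = 6.158 kΩ above and αR = 24.94 kΩ below.
Lower section ‖ load = 21.58 kΩ.
V_wiper = 29.1 × 21.58/(6.158 + 21.58) = 22.6 V.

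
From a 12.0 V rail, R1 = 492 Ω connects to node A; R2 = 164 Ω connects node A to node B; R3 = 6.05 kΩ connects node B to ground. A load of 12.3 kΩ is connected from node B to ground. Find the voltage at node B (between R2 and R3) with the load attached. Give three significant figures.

V ≈ 10.3 V

At node B, R3 is in parallel with the load: R3‖R_L = 4055 Ω.
Below node A the resistance is R2 + (R3‖R_L) = 4219 Ω, so V_A = 12.0 × 4219/4711 = 10.75 V.
Then V_B = V_A × (R3‖R_L)/(R2 + R3‖R_L) = 10.75 × 4055/4219 = 10.3 V.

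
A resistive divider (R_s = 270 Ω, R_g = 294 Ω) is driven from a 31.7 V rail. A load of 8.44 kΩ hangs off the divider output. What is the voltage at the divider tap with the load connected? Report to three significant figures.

V_out ≈ 16.3 V

The load sits in parallel with R_g: R_g‖R_L = (294 × 8440) / (294 + 8440) = 284.1 Ω.
V_out = 31.7 × 284.1 / (270 + 284.1) = 31.7 × 284.1/554.1 = 16.3 V.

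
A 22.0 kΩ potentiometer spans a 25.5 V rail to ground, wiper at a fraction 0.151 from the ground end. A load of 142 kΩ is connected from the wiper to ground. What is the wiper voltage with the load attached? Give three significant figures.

The wiper splits the pot into (1−α)R = 18.68 kΩ above and αR = 3.322 kΩ below.
Lower section ‖ load = 3.246 kΩ.
V_wiper = 25.5 × 3.246/(18.68 + 3.246) = 3.78 V.

V ≈ 3.78 V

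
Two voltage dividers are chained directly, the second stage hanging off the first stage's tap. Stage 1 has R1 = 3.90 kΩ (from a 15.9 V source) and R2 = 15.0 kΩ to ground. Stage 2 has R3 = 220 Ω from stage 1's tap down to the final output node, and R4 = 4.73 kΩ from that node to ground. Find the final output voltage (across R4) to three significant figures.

V_out ≈ 7.42 V

Stage 2 presents R3+R4 = 4950 Ω as a load on stage 1's tap.
Stage 1's lower leg becomes R2‖(R3+R4) = 3722 Ω, so V_mid = 15.9 × 3722/7622 = 7.764 V.
Stage 2 is itself unloaded: V_out = V_mid × R4/(R3+R4) = 7.764 × 4730/4950 = 7.42 V.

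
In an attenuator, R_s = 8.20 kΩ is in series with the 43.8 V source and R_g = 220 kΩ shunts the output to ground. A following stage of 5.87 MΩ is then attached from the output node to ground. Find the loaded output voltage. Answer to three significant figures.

The load sits in parallel with R_g: R_g‖R_L = (220 × 5870) / (220 + 5870) = 212.1 kΩ.
V_out = 43.8 × 212.1 / (8.20 + 212.1) = 43.8 × 212.1/220.3 = 42.2 V.

V_out ≈ 42.2 V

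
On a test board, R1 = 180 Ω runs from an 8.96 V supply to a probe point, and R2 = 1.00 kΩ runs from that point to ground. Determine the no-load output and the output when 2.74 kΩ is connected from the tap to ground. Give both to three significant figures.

Open-circuit: V = 8.96 × 1000/(180 + 1000) = 7.59 V.
With the load, R2 becomes R2‖R_L = 732.6 Ω, so V = 8.96 × 732.6/912.6 = 7.19 V.

Unloaded: 7.59 V; loaded: 7.19 V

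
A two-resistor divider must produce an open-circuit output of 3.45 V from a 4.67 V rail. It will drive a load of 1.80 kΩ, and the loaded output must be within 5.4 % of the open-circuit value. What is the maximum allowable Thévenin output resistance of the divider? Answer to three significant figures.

Loading drop = R_th/(R_th + R_L) ≤ 0.0540, so R_th ≤ R_L · ε/(1−ε) = 1.80 kΩ × 0.0540/0.9460 = 103 Ω.
(Any R1, R2 with R2/(R1+R2) = 0.739 and R1‖R2 ≤ 103 Ω will meet the spec.)

R_th ≤ 103 Ω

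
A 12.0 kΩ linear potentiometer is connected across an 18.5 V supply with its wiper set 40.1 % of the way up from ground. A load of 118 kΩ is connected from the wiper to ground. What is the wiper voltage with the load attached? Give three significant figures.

The wiper splits the pot into (1−α)R = 7.188 kΩ above and αR = 4.812 kΩ below.
Lower section ‖ load = 4.623 kΩ.
V_wiper = 18.5 × 4.623/(7.188 + 4.623) = 7.24 V.

V ≈ 7.24 V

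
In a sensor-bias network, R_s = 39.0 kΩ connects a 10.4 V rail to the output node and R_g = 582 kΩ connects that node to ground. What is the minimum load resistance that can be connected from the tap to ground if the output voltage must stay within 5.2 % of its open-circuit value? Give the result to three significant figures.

R_L(min) ≈ 666 kΩ

Output resistance R_th = R_s‖R_g = (39.0 × 582)/621.0 = 36.55 kΩ.
The fractional drop is R_th/(R_th + R_L); requiring this ≤ 0.0520 gives R_L ≥ R_th(1/0.0520 − 1) = 36.55 × 18.23 = 666 kΩ.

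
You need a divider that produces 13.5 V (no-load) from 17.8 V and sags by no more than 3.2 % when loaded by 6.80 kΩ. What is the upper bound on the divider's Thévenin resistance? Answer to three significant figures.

Loading drop = R_th/(R_th + R_L) ≤ 0.0320, so R_th ≤ R_L · ε/(1−ε) = 6.80 kΩ × 0.0320/0.9680 = 225 Ω.
(Any R1, R2 with R2/(R1+R2) = 0.758 and R1‖R2 ≤ 225 Ω will meet the spec.)

R_th ≤ 225 Ω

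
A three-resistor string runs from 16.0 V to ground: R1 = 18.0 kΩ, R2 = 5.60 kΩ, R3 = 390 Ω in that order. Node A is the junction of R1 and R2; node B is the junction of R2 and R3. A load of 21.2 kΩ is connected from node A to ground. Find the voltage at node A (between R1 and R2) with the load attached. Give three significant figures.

Below node A the series string R2+R3 = 5990 Ω sits in parallel with the 21200 Ω load: 4670 Ω.
V_A = 16.0 × 4670/(18000 + 4670) = 3.30 V.

V ≈ 3.30 V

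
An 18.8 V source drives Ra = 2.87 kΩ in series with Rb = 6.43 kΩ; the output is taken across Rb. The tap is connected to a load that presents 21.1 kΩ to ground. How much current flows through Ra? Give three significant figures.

Rb‖R_L = 4.928 kΩ, so the source sees Ra + Rb‖R_L = 7.798 kΩ.
I = 18.8 V / 7.798 kΩ = 2.41 mA.

I ≈ 2.41 mA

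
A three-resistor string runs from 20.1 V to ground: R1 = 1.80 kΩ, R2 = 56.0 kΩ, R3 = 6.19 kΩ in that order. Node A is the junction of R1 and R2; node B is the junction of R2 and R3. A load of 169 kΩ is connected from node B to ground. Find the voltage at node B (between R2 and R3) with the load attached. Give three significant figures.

At node B, R3 is in parallel with the load: R3‖R_L = 5.971 kΩ.
Below node A the resistance is R2 + (R3‖R_L) = 61.97 kΩ, so V_A = 20.1 × 61.97/63.77 = 19.53 V.
Then V_B = V_A × (R3‖R_L)/(R2 + R3‖R_L) = 19.53 × 5.971/61.97 = 1.88 V.

V ≈ 1.88 V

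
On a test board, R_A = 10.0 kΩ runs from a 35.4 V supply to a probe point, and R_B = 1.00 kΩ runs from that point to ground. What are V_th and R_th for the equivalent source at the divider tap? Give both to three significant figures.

V_th is the open-circuit tap voltage: 35.4 × 1.00/(10.0 + 1.00) = 3.22 V.
With the supply zeroed, R_A and R_B appear in parallel from the tap: R_th = R_A‖R_B = (10.0 × 1.00)/11.00 = 909 Ω.

V_th = 3.22 V, R_th = 909 Ω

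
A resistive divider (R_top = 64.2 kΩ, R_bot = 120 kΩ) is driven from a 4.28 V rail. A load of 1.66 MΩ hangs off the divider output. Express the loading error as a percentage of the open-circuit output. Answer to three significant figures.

The divider's output (Thévenin) resistance is R_top‖R_bot = 41.82 kΩ.
Fractional drop under load = R_th/(R_th + R_L) = 41.82 / (41.82 + 1660) = 0.02458.
So the output falls by 2.46 %.

2.46 %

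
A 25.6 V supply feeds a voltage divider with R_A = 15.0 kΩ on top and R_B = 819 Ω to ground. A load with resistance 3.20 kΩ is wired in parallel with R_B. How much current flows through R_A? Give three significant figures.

R_B‖R_L = 652.1 Ω, so the source sees R_A + R_B‖R_L = 15650 Ω.
I = 25.6 V / 15650 Ω = 1.64 mA.

I ≈ 1.64 mA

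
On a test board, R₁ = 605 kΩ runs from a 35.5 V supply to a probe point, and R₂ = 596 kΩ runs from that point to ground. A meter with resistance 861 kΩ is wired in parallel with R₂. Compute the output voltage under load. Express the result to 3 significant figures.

V_out ≈ 13.1 V

The load sits in parallel with R₂: R₂‖R_L = (596 × 861) / (596 + 861) = 352.2 kΩ.
V_out = 35.5 × 352.2 / (605 + 352.2) = 35.5 × 352.2/957.2 = 13.1 V.
(Unloaded it would have been 17.6 V.)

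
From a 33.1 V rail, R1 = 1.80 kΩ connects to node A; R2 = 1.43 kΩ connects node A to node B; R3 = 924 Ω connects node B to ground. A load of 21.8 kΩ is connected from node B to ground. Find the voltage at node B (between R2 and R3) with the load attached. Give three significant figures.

V ≈ 7.13 V

At node B, R3 is in parallel with the load: R3‖R_L = 886.4 Ω.
Below node A the resistance is R2 + (R3‖R_L) = 2316 Ω, so V_A = 33.1 × 2316/4116 = 18.63 V.
Then V_B = V_A × (R3‖R_L)/(R2 + R3‖R_L) = 18.63 × 886.4/2316 = 7.13 V.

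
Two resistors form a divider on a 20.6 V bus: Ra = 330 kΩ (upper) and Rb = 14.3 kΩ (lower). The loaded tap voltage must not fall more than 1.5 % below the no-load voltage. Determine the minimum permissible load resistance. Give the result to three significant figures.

R_L(min) ≈ 900 kΩ

Output resistance R_th = Ra‖Rb = (330 × 14.3)/344.3 = 13.71 kΩ.
The fractional drop is R_th/(R_th + R_L); requiring this ≤ 0.0150 gives R_L ≥ R_th(1/0.0150 − 1) = 13.71 × 65.67 = 900 kΩ.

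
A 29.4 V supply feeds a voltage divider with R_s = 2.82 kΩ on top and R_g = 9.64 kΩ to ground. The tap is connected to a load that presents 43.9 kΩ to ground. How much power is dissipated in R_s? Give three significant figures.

P ≈ 21.2 mW

Total resistance from the source is R_s + (R_g‖R_L) = 10.72 kΩ, so I = 29.4/10.72 kΩ = 2.741 mA.
P = I²·R_s = (2.741 mA)² × 2.82 kΩ = 21.2 mW.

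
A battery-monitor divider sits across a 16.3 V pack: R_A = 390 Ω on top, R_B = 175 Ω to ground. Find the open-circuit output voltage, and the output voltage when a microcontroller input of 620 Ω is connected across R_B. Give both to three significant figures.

Open-circuit: V = 16.3 × 175/(390 + 175) = 5.05 V.
With the load, R_B becomes R_B‖R_L = 136.5 Ω, so V = 16.3 × 136.5/526.5 = 4.23 V.

Unloaded: 5.05 V; loaded: 4.23 V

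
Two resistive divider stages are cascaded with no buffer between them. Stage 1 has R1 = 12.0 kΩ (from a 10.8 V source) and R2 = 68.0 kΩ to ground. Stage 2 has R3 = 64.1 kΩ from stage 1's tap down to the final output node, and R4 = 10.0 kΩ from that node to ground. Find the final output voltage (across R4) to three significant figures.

V_out ≈ 1.09 V

Stage 2 presents R3+R4 = 74.10 kΩ as a load on stage 1's tap.
Stage 1's lower leg becomes R2‖(R3+R4) = 35.46 kΩ, so V_mid = 10.8 × 35.46/47.46 = 8.069 V.
Stage 2 is itself unloaded: V_out = V_mid × R4/(R3+R4) = 8.069 × 10.0/74.10 = 1.09 V.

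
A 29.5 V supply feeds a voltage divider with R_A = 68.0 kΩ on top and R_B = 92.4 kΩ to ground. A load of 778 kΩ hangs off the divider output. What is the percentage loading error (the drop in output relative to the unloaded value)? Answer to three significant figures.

The divider's output (Thévenin) resistance is R_A‖R_B = 39.17 kΩ.
Fractional drop under load = R_th/(R_th + R_L) = 39.17 / (39.17 + 778) = 0.04794.
So the output falls by 4.79 %.

4.79 %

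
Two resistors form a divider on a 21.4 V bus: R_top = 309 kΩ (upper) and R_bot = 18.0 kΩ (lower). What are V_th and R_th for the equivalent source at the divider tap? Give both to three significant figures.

V_th is the open-circuit tap voltage: 21.4 × 18.0/(309 + 18.0) = 1.18 V.
With the supply zeroed, R_top and R_bot appear in parallel from the tap: R_th = R_top‖R_bot = (309 × 18.0)/327.0 = 17.0 kΩ.

V_th = 1.18 V, R_th = 17.0 kΩ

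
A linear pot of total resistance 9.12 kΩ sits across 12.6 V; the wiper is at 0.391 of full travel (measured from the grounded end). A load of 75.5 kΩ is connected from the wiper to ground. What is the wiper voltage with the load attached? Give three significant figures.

The wiper splits the pot into (1−α)R = 5.554 kΩ above and αR = 3.566 kΩ below.
Lower section ‖ load = 3.405 kΩ.
V_wiper = 12.6 × 3.405/(5.554 + 3.405) = 4.79 V.

V ≈ 4.79 V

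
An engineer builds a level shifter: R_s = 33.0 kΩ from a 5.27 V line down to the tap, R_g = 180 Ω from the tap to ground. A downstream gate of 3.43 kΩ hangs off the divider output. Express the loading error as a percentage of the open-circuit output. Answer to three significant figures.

4.96 %

The divider's output (Thévenin) resistance is R_s‖R_g = 179.0 Ω.
Fractional drop under load = R_th/(R_th + R_L) = 179.0 / (179.0 + 3430) = 0.04960.
So the output falls by 4.96 %.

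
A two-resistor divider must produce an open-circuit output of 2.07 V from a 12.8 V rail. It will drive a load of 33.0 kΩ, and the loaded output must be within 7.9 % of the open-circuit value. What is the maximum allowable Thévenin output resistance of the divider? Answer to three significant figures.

Loading drop = R_th/(R_th + R_L) ≤ 0.0790, so R_th ≤ R_L · ε/(1−ε) = 33.0 kΩ × 0.0790/0.9210 = 2.83 kΩ.

R_th ≤ 2.83 kΩ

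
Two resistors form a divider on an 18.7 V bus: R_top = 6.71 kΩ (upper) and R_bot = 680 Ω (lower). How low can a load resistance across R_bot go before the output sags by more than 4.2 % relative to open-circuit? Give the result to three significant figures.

Output resistance R_th = R_top‖R_bot = (6710 × 680)/7390 = 617.4 Ω.
The fractional drop is R_th/(R_th + R_L); requiring this ≤ 0.0420 gives R_L ≥ R_th(1/0.0420 − 1) = 617.4 × 22.81 = 14.1 kΩ.

R_L(min) ≈ 14.1 kΩ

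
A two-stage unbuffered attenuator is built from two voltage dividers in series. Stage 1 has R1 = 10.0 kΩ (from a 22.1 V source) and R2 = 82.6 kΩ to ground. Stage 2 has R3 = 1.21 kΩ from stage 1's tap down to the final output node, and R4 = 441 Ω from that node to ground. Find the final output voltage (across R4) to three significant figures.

Stage 2 presents R3+R4 = 1651 Ω as a load on stage 1's tap.
Stage 1's lower leg becomes R2‖(R3+R4) = 1619 Ω, so V_mid = 22.1 × 1619/11620 = 3.079 V.
Stage 2 is itself unloaded: V_out = V_mid × R4/(R3+R4) = 3.079 × 441/1651 = 0.822 V.

V_out ≈ 0.822 V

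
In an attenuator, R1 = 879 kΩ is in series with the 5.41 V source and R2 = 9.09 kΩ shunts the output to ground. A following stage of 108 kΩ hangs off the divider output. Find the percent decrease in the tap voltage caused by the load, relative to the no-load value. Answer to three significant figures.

The divider's output (Thévenin) resistance is R1‖R2 = 8.997 kΩ.
Fractional drop under load = R_th/(R_th + R_L) = 8.997 / (8.997 + 108) = 0.07690.
So the output falls by 7.69 %.

7.69 %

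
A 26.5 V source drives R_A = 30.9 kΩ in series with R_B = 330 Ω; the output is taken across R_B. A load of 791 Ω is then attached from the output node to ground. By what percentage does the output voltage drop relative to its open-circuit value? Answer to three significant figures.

The divider's output (Thévenin) resistance is R_A‖R_B = 326.5 Ω.
Fractional drop under load = R_th/(R_th + R_L) = 326.5 / (326.5 + 791) = 0.2922.
So the output falls by 29.2 %.

29.2 %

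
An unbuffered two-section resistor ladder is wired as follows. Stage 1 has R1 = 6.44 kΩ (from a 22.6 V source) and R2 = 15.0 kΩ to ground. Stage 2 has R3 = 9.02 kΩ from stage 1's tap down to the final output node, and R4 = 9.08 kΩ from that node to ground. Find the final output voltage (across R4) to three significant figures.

V_out ≈ 6.35 V

Stage 2 presents R3+R4 = 18.10 kΩ as a load on stage 1's tap.
Stage 1's lower leg becomes R2‖(R3+R4) = 8.202 kΩ, so V_mid = 22.6 × 8.202/14.64 = 12.66 V.
Stage 2 is itself unloaded: V_out = V_mid × R4/(R3+R4) = 12.66 × 9.08/18.10 = 6.35 V.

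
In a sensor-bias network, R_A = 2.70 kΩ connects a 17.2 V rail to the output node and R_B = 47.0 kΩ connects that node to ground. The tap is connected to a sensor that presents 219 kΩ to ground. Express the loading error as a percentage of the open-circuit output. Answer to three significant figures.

The divider's output (Thévenin) resistance is R_A‖R_B = 2.553 kΩ.
Fractional drop under load = R_th/(R_th + R_L) = 2.553 / (2.553 + 219) = 0.01152.
So the output falls by 1.15 %.

1.15 %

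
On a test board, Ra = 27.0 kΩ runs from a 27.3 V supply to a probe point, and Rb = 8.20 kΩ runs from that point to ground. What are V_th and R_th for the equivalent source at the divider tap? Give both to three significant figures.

V_th is the open-circuit tap voltage: 27.3 × 8.20/(27.0 + 8.20) = 6.36 V.
With the supply zeroed, Ra and Rb appear in parallel from the tap: R_th = Ra‖Rb = (27.0 × 8.20)/35.20 = 6.29 kΩ.

V_th = 6.36 V, R_th = 6.29 kΩ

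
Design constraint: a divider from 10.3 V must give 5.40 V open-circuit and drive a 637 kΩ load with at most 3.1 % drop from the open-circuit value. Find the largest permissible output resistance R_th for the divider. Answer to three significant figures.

R_th ≤ 20.4 kΩ

Loading drop = R_th/(R_th + R_L) ≤ 0.0310, so R_th ≤ R_L · ε/(1−ε) = 637 kΩ × 0.0310/0.9690 = 20.4 kΩ.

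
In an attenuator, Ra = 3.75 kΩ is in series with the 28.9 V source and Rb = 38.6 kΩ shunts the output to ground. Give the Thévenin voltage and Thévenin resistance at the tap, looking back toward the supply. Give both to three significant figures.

V_th is the open-circuit tap voltage: 28.9 × 38.6/(3.75 + 38.6) = 26.3 V.
With the supply zeroed, Ra and Rb appear in parallel from the tap: R_th = Ra‖Rb = (3.75 × 38.6)/42.35 = 3.42 kΩ.

V_th = 26.3 V, R_th = 3.42 kΩ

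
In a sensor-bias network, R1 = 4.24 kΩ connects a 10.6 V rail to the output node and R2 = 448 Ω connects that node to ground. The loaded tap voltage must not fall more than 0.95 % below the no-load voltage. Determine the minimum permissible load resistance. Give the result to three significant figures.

R_L(min) ≈ 42.2 kΩ

Output resistance R_th = R1‖R2 = (4240 × 448)/4688 = 405.2 Ω.
The fractional drop is R_th/(R_th + R_L); requiring this ≤ 0.00950 gives R_L ≥ R_th(1/0.00950 − 1) = 405.2 × 104.3 = 42.2 kΩ.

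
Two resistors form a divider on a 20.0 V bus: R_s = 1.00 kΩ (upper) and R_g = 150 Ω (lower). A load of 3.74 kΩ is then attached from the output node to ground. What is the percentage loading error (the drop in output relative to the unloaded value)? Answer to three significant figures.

The divider's output (Thévenin) resistance is R_s‖R_g = 130.4 Ω.
Fractional drop under load = R_th/(R_th + R_L) = 130.4 / (130.4 + 3740) = 0.03370.
So the output falls by 3.37 %.

3.37 %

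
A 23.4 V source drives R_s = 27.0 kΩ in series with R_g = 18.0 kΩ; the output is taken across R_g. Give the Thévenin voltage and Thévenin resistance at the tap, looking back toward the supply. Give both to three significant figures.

V_th is the open-circuit tap voltage: 23.4 × 18.0/(27.0 + 18.0) = 9.36 V.
With the supply zeroed, R_s and R_g appear in parallel from the tap: R_th = R_s‖R_g = (27.0 × 18.0)/45.00 = 10.8 kΩ.

V_th = 9.36 V, R_th = 10.8 kΩ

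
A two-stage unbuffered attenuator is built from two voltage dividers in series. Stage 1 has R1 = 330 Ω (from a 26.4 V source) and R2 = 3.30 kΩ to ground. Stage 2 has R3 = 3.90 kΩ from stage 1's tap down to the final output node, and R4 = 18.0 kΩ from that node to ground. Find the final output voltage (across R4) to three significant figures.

Stage 2 presents R3+R4 = 21900 Ω as a load on stage 1's tap.
Stage 1's lower leg becomes R2‖(R3+R4) = 2868 Ω, so V_mid = 26.4 × 2868/3198 = 23.68 V.
Stage 2 is itself unloaded: V_out = V_mid × R4/(R3+R4) = 23.68 × 18000/21900 = 19.5 V.

V_out ≈ 19.5 V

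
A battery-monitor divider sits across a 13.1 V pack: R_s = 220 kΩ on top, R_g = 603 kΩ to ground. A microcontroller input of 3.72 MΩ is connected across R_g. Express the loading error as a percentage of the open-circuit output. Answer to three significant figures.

4.15 %

The divider's output (Thévenin) resistance is R_s‖R_g = 161.2 kΩ.
Fractional drop under load = R_th/(R_th + R_L) = 161.2 / (161.2 + 3720) = 0.04153.
So the output falls by 4.15 %.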